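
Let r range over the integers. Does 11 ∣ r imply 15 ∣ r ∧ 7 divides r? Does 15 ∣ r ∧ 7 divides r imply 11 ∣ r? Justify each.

Forward direction. This fails: take r = 11. Certainly 11 ∣ 11, but 15 ∤ 11.

Converse. This fails: take r = 105. Both 15 ∣ 105 and 7 ∣ 105, yet 105 is not a multiple of 11 (since 105 = 9·11 + 6), so 11 ∤ 105.

Neither implication holds.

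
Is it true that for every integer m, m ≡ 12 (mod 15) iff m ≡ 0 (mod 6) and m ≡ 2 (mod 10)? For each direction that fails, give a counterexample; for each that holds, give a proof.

Only the reverse direction holds.

(⟹) This fails: m = 27 gives 27 ≡ 12 (mod 15) but 27 ≡ 3 (mod 6), so the conjunction on the right does not hold.

(⟸) Conversely, if m ≡ 0 (mod 6) and m ≡ 2 (mod 10), then by the Chinese remainder theorem m ≡ 12 (mod 30). Since 12 ≡ 12 (mod 15) and 15 ∣ 30, we get m ≡ 12 (mod 15).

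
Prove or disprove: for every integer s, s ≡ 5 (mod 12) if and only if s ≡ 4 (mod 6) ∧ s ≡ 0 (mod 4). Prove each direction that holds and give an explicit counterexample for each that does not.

(⇒) fails and (⇐) fails.

(→) This fails: s = 5 gives 5 ≡ 5 (mod 12) but 5 ≡ 5 (mod 6), so the conjunction on the right does not hold.

(←) This fails: s = 4 satisfies both congruences on the right (4 ≡ 4 mod 6 and 4 ≡ 0 mod 4) yet 4 ≡ 4 (mod 12), not 5.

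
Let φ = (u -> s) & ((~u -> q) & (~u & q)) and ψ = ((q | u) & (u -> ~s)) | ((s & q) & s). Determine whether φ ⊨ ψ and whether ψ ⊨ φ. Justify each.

[⇒] Assume the antecedent. If u is true, the antecedent cannot hold. If u is false, the antecedent forces (u = F, s = F, q = T) or (u = F, s = T, q = T), and the consequent holds there. Either way the consequent holds.

[⇐] This fails. Under u = T, s = F, q = F, the left side is false but the right side is true.

(⇒) holds; (⇐) fails.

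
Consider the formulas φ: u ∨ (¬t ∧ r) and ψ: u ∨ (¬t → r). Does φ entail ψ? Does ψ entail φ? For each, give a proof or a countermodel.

The forward direction holds; the converse fails.

Forward direction. Assume the antecedent. If r is true, u ∨ (¬t → r) reduces to true regardless of the other variables. If r is false, the antecedent forces (t = F, r = F, u = T) or (t = T, r = F, u = T), and u ∨ (¬t → r) holds there. Either way u ∨ (¬t → r) holds.

Converse. This fails. Under t = T, r = F, u = F, the left side is false but the right side is true.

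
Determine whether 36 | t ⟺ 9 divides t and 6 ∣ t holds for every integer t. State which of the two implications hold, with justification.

[⇒] If 36 ∣ t, write t = 36q. Since 36 = 4·9, t = 9·(4q), so 9 ∣ t; and since 36 = 6·6, t = 6·(6q), so 6 ∣ t.

[⇐] This fails: take t = 18. Both 9 ∣ 18 and 6 ∣ 18, yet 18 is not a multiple of 36 (since 18 = 0·36 + 18), so 36 ∤ 18.

The forward direction holds; the converse fails.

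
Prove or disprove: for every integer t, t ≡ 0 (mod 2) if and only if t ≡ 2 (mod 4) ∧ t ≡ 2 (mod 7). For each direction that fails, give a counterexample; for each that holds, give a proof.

Only the converse holds.

(→) This fails: t = 0 gives 0 ≡ 0 (mod 2) but 0 ≡ 0 (mod 4), so the conjunction on the right does not hold.

(←) Conversely, if t ≡ 2 (mod 4) and t ≡ 2 (mod 7), then by the Chinese remainder theorem t ≡ 2 (mod 28). Since 2 ≡ 0 (mod 2) and 2 ∣ 28, we get t ≡ 0 (mod 2).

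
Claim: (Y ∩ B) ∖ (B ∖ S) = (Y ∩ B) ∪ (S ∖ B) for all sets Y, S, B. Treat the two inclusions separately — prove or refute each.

Only the forward inclusion holds.

Reverse inclusion. This inclusion fails. Take Y = ∅, S = {1}, B = ∅; then 1 ∈ (Y ∩ B) ∪ (S ∖ B) but 1 ∉ (Y ∩ B) ∖ (B ∖ S).

Forward inclusion. Let x ∈ (Y ∩ B) ∖ (B ∖ S). Then x ∈ Y ∩ S ∩ B, from which x ∈ (Y ∩ B) ∪ (S ∖ B).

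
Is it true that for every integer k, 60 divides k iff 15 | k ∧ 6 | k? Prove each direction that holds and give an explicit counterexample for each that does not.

Not equivalent: only (⇒) holds.

Forward direction. If 60 ∣ k, write k = 60q. Since 60 = 4·15, k = 15·(4q), so 15 ∣ k; and since 60 = 10·6, k = 6·(10q), so 6 ∣ k.

Converse. This fails: take k = 30. Both 15 ∣ 30 and 6 ∣ 30, yet 30 is not a multiple of 60 (since 30 = 0·60 + 30), so 60 ∤ 30.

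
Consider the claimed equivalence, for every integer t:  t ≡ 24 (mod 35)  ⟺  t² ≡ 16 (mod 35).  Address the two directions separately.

Converse. This fails: take t = 4. Then 4² = 16 ≡ 16 (mod 35), yet 4 ≡ 4 (mod 35), not 24.

Forward direction. Suppose t ≡ 24 (mod 35). Write t = 35j + 24. Then (35j + 24)² = 1225j² + 1680j + 576 = 35(35j² + 48j + 16) + 16, so t² ≡ 16 (mod 35).

(⇒) holds; (⇐) fails.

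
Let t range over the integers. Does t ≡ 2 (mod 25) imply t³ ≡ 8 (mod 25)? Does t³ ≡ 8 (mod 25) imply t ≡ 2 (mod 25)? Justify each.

Both implications hold.

Forward direction. Suppose t ≡ 2 (mod 25). Write t = 25j + 2. Then (25j + 2)³ = 15625j³ + 3750j² + 300j + 8 = 25(625j³ + 150j² + 12j) + 8, so t³ ≡ 8 (mod 25).

Converse. Suppose t³ ≡ 8 (mod 25). The only residue r in {0, …, 24} with r³ ≡ 8 (mod 25) is r = 2, so t ≡ 2 (mod 25).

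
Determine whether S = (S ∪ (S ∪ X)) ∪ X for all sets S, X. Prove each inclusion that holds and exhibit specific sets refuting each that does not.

Reverse inclusion. This inclusion fails. Take S = ∅, X = {1}; then 1 ∈ (S ∪ (S ∪ X)) ∪ X but 1 ∉ S.

Forward inclusion. Let x ∈ S. Then either x ∈ S and x ∉ X; or x ∈ S ∩ X. In each case x ∈ (S ∪ (S ∪ X)) ∪ X, so S ⊆ (S ∪ (S ∪ X)) ∪ X.

(⊆) holds; (⊇) fails.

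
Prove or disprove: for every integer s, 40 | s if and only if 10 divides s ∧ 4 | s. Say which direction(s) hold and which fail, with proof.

Forward direction. If 40 ∣ s, write s = 40q. Since 40 = 4·10, s = 10·(4q), so 10 ∣ s; and since 40 = 10·4, s = 4·(10q), so 4 ∣ s.

Converse. This fails: take s = 20. Both 10 ∣ 20 and 4 ∣ 20, yet 20 is not a multiple of 40 (since 20 = 0·40 + 20), so 40 ∤ 20.

(⇒) holds; (⇐) fails.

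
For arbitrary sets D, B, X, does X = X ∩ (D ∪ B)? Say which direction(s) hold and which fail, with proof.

(⊆) fails; (⊇) holds.

(⟹) This inclusion fails. Take D = ∅, B = ∅, X = {1}; then 1 ∈ X but 1 ∉ X ∩ (D ∪ B).

(⟸) Let x ∈ X ∩ (D ∪ B). Then either x ∈ D ∩ X and x ∉ B; or x ∈ B ∩ X and x ∉ D; or x ∈ D ∩ B ∩ X. In each case x ∈ X, so X ∩ (D ∪ B) ⊆ X.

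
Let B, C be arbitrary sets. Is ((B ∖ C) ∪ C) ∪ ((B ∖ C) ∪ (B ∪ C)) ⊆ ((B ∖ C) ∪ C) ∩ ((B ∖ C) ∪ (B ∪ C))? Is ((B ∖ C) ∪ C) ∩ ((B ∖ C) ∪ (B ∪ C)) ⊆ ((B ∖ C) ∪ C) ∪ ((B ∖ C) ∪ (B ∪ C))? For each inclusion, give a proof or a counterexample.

Both inclusions hold; the sets are equal.

(⟹) Let x ∈ ((B ∖ C) ∪ C) ∪ ((B ∖ C) ∪ (B ∪ C)). Then either x ∈ B and x ∉ C; or x ∈ C and x ∉ B; or x ∈ B ∩ C. In each case x ∈ ((B ∖ C) ∪ C) ∩ ((B ∖ C) ∪ (B ∪ C)), so ((B ∖ C) ∪ C) ∪ ((B ∖ C) ∪ (B ∪ C)) ⊆ ((B ∖ C) ∪ C) ∩ ((B ∖ C) ∪ (B ∪ C)).

(⟸) Let x ∈ ((B ∖ C) ∪ C) ∩ ((B ∖ C) ∪ (B ∪ C)). Then either x ∈ B and x ∉ C; or x ∈ C and x ∉ B; or x ∈ B ∩ C. In each case x ∈ ((B ∖ C) ∪ C) ∪ ((B ∖ C) ∪ (B ∪ C)), so ((B ∖ C) ∪ C) ∩ ((B ∖ C) ∪ (B ∪ C)) ⊆ ((B ∖ C) ∪ C) ∪ ((B ∖ C) ∪ (B ∪ C)).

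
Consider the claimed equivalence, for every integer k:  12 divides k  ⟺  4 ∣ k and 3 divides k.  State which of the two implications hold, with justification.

(⇒) If 12 ∣ k, write k = 12q. Since 12 = 3·4, k = 4·(3q), so 4 ∣ k; and since 12 = 4·3, k = 3·(4q), so 3 ∣ k.

(⇐) Suppose 4 ∣ k and 3 ∣ k. Any common multiple of 4 and 3 is a multiple of their lcm; here gcd(4, 3) = 1, so lcm(4, 3) = 4·3 = 12, so 12 ∣ k.

Both directions hold; the statement is true.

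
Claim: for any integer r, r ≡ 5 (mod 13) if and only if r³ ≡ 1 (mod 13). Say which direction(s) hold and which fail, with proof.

[⇒] This fails: take r = 5. Then 5 ≡ 5 (mod 13), but 5³ = 125 ≡ 8 (mod 13), not 1.

[⇐] This fails: take r = 1. Then 1³ = 1 ≡ 1 (mod 13), yet 1 ≡ 1 (mod 13), not 5.

Both directions fail.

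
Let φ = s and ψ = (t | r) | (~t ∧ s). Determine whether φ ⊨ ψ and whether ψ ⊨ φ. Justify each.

Only the forward implication holds.

(⇒) Assume the antecedent. If t is true, (t | r) | (~t ∧ s) reduces to true regardless of the other variables. If t is false, the antecedent forces (t = F, r = F, s = T) or (t = F, r = T, s = T), and (t | r) | (~t ∧ s) holds there. Either way (t | r) | (~t ∧ s) holds.

(⇐) This fails. Under t = T, r = F, s = F, the left side is false but the right side is true.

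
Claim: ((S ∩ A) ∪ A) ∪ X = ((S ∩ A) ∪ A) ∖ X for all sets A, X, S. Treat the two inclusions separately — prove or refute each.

(⊆) fails; (⊇) holds.

(⟹) This inclusion fails. Take A = ∅, X = {1}, S = ∅; then 1 ∈ ((S ∩ A) ∪ A) ∪ X but 1 ∉ ((S ∩ A) ∪ A) ∖ X.

(⟸) Let x ∈ ((S ∩ A) ∪ A) ∖ X. Then either x ∈ A and x ∉ X, S; or x ∈ A ∩ S and x ∉ X. In each case x ∈ ((S ∩ A) ∪ A) ∪ X, so ((S ∩ A) ∪ A) ∖ X ⊆ ((S ∩ A) ∪ A) ∪ X.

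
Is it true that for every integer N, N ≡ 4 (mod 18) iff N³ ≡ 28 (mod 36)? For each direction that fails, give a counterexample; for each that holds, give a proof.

Only the forward direction holds.

(⟹) Suppose N ≡ 4 (mod 18). Working modulo 36, N ∈ {4, 22}; for each such r, r³ ≡ 28 (mod 36).

(⟸) This fails: take N = 10. Then 10³ = 1000 ≡ 28 (mod 36), yet 10 ≡ 10 (mod 18), not 4.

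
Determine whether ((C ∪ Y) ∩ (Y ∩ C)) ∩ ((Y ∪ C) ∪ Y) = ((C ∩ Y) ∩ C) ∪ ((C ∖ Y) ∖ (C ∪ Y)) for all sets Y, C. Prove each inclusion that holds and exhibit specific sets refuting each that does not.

The two sets are equal.

Forward inclusion. Let x ∈ ((C ∪ Y) ∩ (Y ∩ C)) ∩ ((Y ∪ C) ∪ Y). Then x ∈ Y ∩ C, from which x ∈ ((C ∩ Y) ∩ C) ∪ ((C ∖ Y) ∖ (C ∪ Y)).

Reverse inclusion. Let x ∈ ((C ∩ Y) ∩ C) ∪ ((C ∖ Y) ∖ (C ∪ Y)). Then x ∈ Y ∩ C, from which x ∈ ((C ∪ Y) ∩ (Y ∩ C)) ∩ ((Y ∪ C) ∪ Y).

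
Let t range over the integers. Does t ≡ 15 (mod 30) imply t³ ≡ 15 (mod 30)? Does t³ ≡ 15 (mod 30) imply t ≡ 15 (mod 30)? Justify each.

Forward direction. Suppose t ≡ 15 (mod 30). Write t = 30j + 15. Then (30j + 15)³ = 27000j³ + 40500j² + 20250j + 3375 = 30(900j³ + 1350j² + 675j + 112) + 15, so t³ ≡ 15 (mod 30).

Converse. Suppose t³ ≡ 15 (mod 30). The only residue r in {0, …, 29} with r³ ≡ 15 (mod 30) is r = 15, so t ≡ 15 (mod 30).

The biconditional holds.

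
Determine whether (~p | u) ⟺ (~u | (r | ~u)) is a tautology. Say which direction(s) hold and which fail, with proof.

Forward direction. This fails. Under r = F, u = T, p = F, the left side is true but the right side is false.

Converse. This fails. Under r = F, u = F, p = T, the left side is false but the right side is true.

Both directions fail.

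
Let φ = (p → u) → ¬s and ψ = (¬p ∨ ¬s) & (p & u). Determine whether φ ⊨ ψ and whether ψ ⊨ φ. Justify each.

Forward direction. This fails. Under p = F, u = F, s = F, the left side is true but the right side is false.

Converse. Assume the antecedent. If p is true, the antecedent forces (p = T, u = T, s = F), and (p → u) → ¬s holds there. If p is false, the antecedent cannot hold. Either way (p → u) → ¬s holds.

(⇒) fails; (⇐) holds.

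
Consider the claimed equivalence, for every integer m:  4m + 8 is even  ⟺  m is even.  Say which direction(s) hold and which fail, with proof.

Converse. Suppose m is even. Since 4 is even, 4m is even for every m, so 4m + 8 has the same parity as 8, which is even. Hence 4m + 8 is even.

Forward direction. This fails: take m = 1. Then 4m + 8 = 12, which is even, yet m = 1 is odd, not even.

Only the converse holds.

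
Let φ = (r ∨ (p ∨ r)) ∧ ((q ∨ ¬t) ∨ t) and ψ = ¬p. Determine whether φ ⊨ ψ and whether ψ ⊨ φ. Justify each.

Neither implication holds.

(→) This fails. Under p = T, t = F, q = F, r = F, the left side is true but the right side is false.

(←) This fails. Under p = F, t = F, q = F, r = F, the left side is false but the right side is true.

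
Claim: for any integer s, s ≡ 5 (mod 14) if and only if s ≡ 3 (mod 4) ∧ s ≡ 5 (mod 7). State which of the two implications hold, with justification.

The forward direction fails; the converse holds.

(←) If s ≡ 3 (mod 4) and s ≡ 5 (mod 7), then by the Chinese remainder theorem s ≡ 19 (mod 28). Since 19 ≡ 5 (mod 14) and 14 ∣ 28, we get s ≡ 5 (mod 14).

(→) This fails: s = 5 gives 5 ≡ 5 (mod 14) but 5 ≡ 1 (mod 4), so the conjunction on the right does not hold.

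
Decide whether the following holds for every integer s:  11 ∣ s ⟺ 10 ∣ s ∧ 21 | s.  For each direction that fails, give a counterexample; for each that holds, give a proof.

Forward direction. This fails: take s = 11. Certainly 11 ∣ 11, but 10 ∤ 11.

Converse. This fails: take s = 210. Both 10 ∣ 210 and 21 ∣ 210, yet 210 is not a multiple of 11 (since 210 = 19·11 + 1), so 11 ∤ 210.

Neither direction holds.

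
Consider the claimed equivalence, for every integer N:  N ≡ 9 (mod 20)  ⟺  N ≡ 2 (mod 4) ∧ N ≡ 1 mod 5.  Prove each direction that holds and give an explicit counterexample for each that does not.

Neither direction holds.

(⟹) This fails: N = 9 gives 9 ≡ 9 (mod 20) but 9 ≡ 1 (mod 4), so the conjunction on the right does not hold.

(⟸) This fails: N = 6 satisfies both congruences on the right (6 ≡ 2 mod 4 and 6 ≡ 1 mod 5) yet 6 ≡ 6 (mod 20), not 9.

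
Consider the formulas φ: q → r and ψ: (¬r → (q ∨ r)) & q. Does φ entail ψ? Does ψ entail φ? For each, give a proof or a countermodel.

Neither direction holds.

Forward direction. This fails. Under q = F, r = F, the left side is true but the right side is false.

Converse. This fails. Under q = T, r = F, the left side is false but the right side is true.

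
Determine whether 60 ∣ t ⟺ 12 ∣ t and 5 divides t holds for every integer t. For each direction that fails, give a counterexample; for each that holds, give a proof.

Both implications hold.

(⟸) Suppose 12 ∣ t and 5 ∣ t. Any common multiple of 12 and 5 is a multiple of their lcm; here gcd(12, 5) = 1, so lcm(12, 5) = 12·5 = 60, so 60 ∣ t.

(⟹) If 60 ∣ t, write t = 60q. Since 60 = 5·12, t = 12·(5q), so 12 ∣ t; and since 60 = 12·5, t = 5·(12q), so 5 ∣ t.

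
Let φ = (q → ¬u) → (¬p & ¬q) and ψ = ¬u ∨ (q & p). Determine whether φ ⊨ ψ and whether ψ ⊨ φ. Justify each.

(⟹) This fails. Under u = T, p = F, q = F, the left side is true but the right side is false.

(⟸) This fails. Under u = F, p = T, q = F, the left side is false but the right side is true.

Both directions fail.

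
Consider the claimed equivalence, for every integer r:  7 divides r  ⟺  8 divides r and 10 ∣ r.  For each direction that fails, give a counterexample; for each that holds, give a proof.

Forward direction. This fails: take r = 7. Certainly 7 ∣ 7, but 8 ∤ 7.

Converse. This fails: take r = 40. Both 8 ∣ 40 and 10 ∣ 40, yet 40 is not a multiple of 7 (since 40 = 5·7 + 5), so 7 ∤ 40.

Neither implication holds.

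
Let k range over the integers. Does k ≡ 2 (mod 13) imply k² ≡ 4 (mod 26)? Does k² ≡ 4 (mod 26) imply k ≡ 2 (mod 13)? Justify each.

(⇒) This fails: take k = 15. Then 15 ≡ 2 (mod 13), but 15² = 225 ≡ 17 (mod 26), not 4.

(⇐) This fails: take k = 24. Then 24² = 576 ≡ 4 (mod 26), yet 24 ≡ 11 (mod 13), not 2.

Neither direction holds.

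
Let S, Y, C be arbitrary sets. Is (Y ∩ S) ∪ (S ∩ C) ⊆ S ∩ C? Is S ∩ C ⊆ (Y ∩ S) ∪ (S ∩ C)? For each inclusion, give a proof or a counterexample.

Only the reverse inclusion holds.

(⟹) This inclusion fails. Take S = {1}, Y = {1}, C = ∅; then 1 ∈ (Y ∩ S) ∪ (S ∩ C) but 1 ∉ S ∩ C.

(⟸) Let x ∈ S ∩ C. Then either x ∈ S ∩ C and x ∉ Y; or x ∈ S ∩ Y ∩ C. In each case x ∈ (Y ∩ S) ∪ (S ∩ C), so S ∩ C ⊆ (Y ∩ S) ∪ (S ∩ C).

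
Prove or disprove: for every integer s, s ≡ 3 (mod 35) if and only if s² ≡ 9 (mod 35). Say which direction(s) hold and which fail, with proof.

(⇒) holds; (⇐) fails.

(→) Suppose s ≡ 3 (mod 35). Write s = 35j + 3. Then (35j + 3)² = 1225j² + 210j + 9 = 35(35j² + 6j) + 9, so s² ≡ 9 (mod 35).

(←) This fails: take s = 17. Then 17² = 289 ≡ 9 (mod 35), yet 17 ≡ 17 (mod 35), not 3.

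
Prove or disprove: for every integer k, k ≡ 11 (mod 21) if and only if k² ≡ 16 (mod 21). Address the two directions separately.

Forward direction. Suppose k ≡ 11 (mod 21). Write k = 21j + 11. Then (21j + 11)² = 441j² + 462j + 121 = 21(21j² + 22j + 5) + 16, so k² ≡ 16 (mod 21).

Converse. This fails: take k = 4. Then 4² = 16 ≡ 16 (mod 21), yet 4 ≡ 4 (mod 21), not 11.

(⇒) holds; (⇐) fails.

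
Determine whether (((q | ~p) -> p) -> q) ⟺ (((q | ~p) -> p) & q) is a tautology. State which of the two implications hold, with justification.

(⟹) This fails. Under q = F, p = F, the left side is true but the right side is false.

(⟸) Assume the antecedent. If q is true, ((q | ~p) -> p) -> q reduces to true regardless of the other variables. If q is false, the antecedent cannot hold. Either way ((q | ~p) -> p) -> q holds.

Only the reverse direction holds.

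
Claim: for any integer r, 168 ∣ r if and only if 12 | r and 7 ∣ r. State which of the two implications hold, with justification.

Not equivalent: only (⇒) holds.

Forward direction. If 168 ∣ r, write r = 168q. Since 168 = 14·12, r = 12·(14q), so 12 ∣ r; and since 168 = 24·7, r = 7·(24q), so 7 ∣ r.

Converse. This fails: take r = 84. Both 12 ∣ 84 and 7 ∣ 84, yet 84 is not a multiple of 168 (since 84 = 0·168 + 84), so 168 ∤ 84.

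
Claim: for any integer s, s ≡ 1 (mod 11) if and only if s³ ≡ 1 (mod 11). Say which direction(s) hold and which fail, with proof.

[⇒] Suppose s ≡ 1 (mod 11). Write s = 11j + 1. Then (11j + 1)³ = 1331j³ + 363j² + 33j + 1 = 11(121j³ + 33j² + 3j) + 1, so s³ ≡ 1 (mod 11).

[⇐] For the converse, argue contrapositively. If s ≢ 1 (mod 11), then s is congruent to one of 0, 2, 3, 4, 5, 6, 7, 8, 9, 10 modulo 11, and these give s³ ≡ 0, 8, 5, 9, 4, 7, 2, 6, 3, 10 respectively — never 1.

The biconditional holds.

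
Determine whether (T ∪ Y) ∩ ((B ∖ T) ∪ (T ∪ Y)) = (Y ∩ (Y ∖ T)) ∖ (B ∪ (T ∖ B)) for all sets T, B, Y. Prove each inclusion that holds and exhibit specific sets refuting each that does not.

(⊆) fails; (⊇) holds.

(⊆) This inclusion fails. Take T = {1}, B = ∅, Y = ∅; then 1 ∈ (T ∪ Y) ∩ ((B ∖ T) ∪ (T ∪ Y)) but 1 ∉ (Y ∩ (Y ∖ T)) ∖ (B ∪ (T ∖ B)).

(⊇) Let x ∈ (Y ∩ (Y ∖ T)) ∖ (B ∪ (T ∖ B)). Then x ∈ Y and x ∉ T, B, from which x ∈ (T ∪ Y) ∩ ((B ∖ T) ∪ (T ∪ Y)).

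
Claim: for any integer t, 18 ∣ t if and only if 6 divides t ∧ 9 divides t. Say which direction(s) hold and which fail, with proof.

Both directions hold; the statement is true.

Forward direction. If 18 ∣ t, write t = 18q. Since 18 = 3·6, t = 6·(3q), so 6 ∣ t; and since 18 = 2·9, t = 9·(2q), so 9 ∣ t.

Converse. Suppose 6 ∣ t and 9 ∣ t. Any common multiple of 6 and 9 is a multiple of their lcm; here lcm(6, 9) = 6·9/gcd(6, 9) = 54/3 = 18, so 18 ∣ t.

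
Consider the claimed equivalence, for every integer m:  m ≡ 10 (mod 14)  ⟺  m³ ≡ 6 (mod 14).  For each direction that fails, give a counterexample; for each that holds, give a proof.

(⇒) Suppose m ≡ 10 (mod 14). Write m = 14j + 10. Then (14j + 10)³ = 2744j³ + 5880j² + 4200j + 1000 = 14(196j³ + 420j² + 300j + 71) + 6, so m³ ≡ 6 (mod 14).

(⇐) This fails: take m = 6. Then 6³ = 216 ≡ 6 (mod 14), yet 6 ≡ 6 (mod 14), not 10.

(⇒) holds; (⇐) fails.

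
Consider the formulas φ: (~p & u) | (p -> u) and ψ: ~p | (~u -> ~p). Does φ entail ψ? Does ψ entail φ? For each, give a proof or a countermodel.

The biconditional holds.

[⇒] Assume the antecedent. If p is true, the antecedent forces (p = T, u = T), and ~p | (~u -> ~p) holds there. If p is false, ~p | (~u -> ~p) reduces to true regardless of the other variables. Either way ~p | (~u -> ~p) holds.

[⇐] Assume the antecedent. If p is true, the antecedent forces (p = T, u = T), and (~p & u) | (p -> u) holds there. If p is false, (~p & u) | (p -> u) reduces to true regardless of the other variables. Either way (~p & u) | (p -> u) holds.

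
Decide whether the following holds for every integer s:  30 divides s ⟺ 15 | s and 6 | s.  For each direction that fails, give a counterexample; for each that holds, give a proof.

Both directions hold; the statement is true.

[⇒] If 30 ∣ s, write s = 30q. Since 30 = 2·15, s = 15·(2q), so 15 ∣ s; and since 30 = 5·6, s = 6·(5q), so 6 ∣ s.

[⇐] Suppose 15 ∣ s and 6 ∣ s. Any common multiple of 15 and 6 is a multiple of their lcm; here lcm(15, 6) = 15·6/gcd(15, 6) = 90/3 = 30, so 30 ∣ s.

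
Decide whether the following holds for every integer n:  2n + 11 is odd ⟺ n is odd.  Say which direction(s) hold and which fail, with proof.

Only the converse holds.

(←) Suppose n is odd. Since 2 is even, 2n is even for every n, so 2n + 11 has the same parity as 11, which is odd. Hence 2n + 11 is odd.

(→) This fails: take n = 0. Then 2n + 11 = 11, which is odd, yet n = 0 is even, not odd.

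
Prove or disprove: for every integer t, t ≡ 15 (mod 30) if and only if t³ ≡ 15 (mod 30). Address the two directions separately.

Equivalent; both directions hold.

(⟹) Suppose t ≡ 15 (mod 30). Write t = 30j + 15. Then (30j + 15)³ = 27000j³ + 40500j² + 20250j + 3375 = 30(900j³ + 1350j² + 675j + 112) + 15, so t³ ≡ 15 (mod 30).

(⟸) Conversely, suppose t³ ≡ 15 (mod 30). The only residue r in {0, …, 29} with r³ ≡ 15 (mod 30) is r = 15, so t ≡ 15 (mod 30).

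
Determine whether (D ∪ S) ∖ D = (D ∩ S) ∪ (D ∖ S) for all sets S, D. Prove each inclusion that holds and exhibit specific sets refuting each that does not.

(⟹) This inclusion fails. Take S = {1}, D = ∅; then 1 ∈ (D ∪ S) ∖ D but 1 ∉ (D ∩ S) ∪ (D ∖ S).

(⟸) This inclusion fails. Take S = ∅, D = {1}; then 1 ∈ (D ∩ S) ∪ (D ∖ S) but 1 ∉ (D ∪ S) ∖ D.

Both inclusions fail.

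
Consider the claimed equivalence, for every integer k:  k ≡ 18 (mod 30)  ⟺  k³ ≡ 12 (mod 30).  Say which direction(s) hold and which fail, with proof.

Both directions hold; the statement is true.

(⇒) Suppose k ≡ 18 (mod 30). Write k = 30j + 18. Then (30j + 18)³ = 27000j³ + 48600j² + 29160j + 5832 = 30(900j³ + 1620j² + 972j + 194) + 12, so k³ ≡ 12 (mod 30).

(⇐) Conversely, suppose k³ ≡ 12 (mod 30). The only residue r in {0, …, 29} with r³ ≡ 12 (mod 30) is r = 18, so k ≡ 18 (mod 30).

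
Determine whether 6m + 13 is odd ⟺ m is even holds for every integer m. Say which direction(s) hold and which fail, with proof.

(→) This fails: take m = 5. Then 6m + 13 = 43, which is odd, yet m = 5 is odd, not even.

(←) Suppose m is even. Since 6 is even, 6m is even for every m, so 6m + 13 has the same parity as 13, which is odd. Hence 6m + 13 is odd.

Not equivalent: only (⇐) holds.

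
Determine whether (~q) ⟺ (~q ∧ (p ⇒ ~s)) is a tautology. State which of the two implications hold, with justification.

[⇒] This fails. Under p = T, s = T, q = F, the left side is true but the right side is false.

[⇐] Assume the antecedent. If p is true, the antecedent forces (p = T, s = F, q = F), and ~q holds there. If p is false, the antecedent forces (p = F, s = F, q = F) or (p = F, s = T, q = F), and ~q holds there. Either way ~q holds.

(⇒) fails; (⇐) holds.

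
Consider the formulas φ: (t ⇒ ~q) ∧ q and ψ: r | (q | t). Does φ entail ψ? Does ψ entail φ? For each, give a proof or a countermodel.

(⟸) This fails. Under q = F, t = T, r = F, the left side is false but the right side is true.

(⟹) Assume the antecedent. If q is true, r | (q | t) reduces to true regardless of the other variables. If q is false, the antecedent cannot hold. Either way r | (q | t) holds.

(⇒) holds; (⇐) fails.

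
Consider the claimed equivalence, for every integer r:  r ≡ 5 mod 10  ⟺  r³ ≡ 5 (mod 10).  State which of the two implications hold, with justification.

(→) Suppose r ≡ 5 mod 10. Write r = 10j + 5. Then (10j + 5)³ = 1000j³ + 1500j² + 750j + 125 = 10(100j³ + 150j² + 75j + 12) + 5, so r³ ≡ 5 (mod 10).

(←) Conversely, suppose r³ ≡ 5 (mod 10). The only residue r in {0, …, 9} with r³ ≡ 5 (mod 10) is r = 5, so r ≡ 5 (mod 10).

Both directions hold.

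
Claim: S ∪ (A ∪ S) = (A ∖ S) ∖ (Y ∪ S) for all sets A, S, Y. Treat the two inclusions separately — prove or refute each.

Only the reverse inclusion holds.

Forward inclusion. This inclusion fails. Take A = ∅, S = {1}, Y = ∅; then 1 ∈ S ∪ (A ∪ S) but 1 ∉ (A ∖ S) ∖ (Y ∪ S).

Reverse inclusion. Let x ∈ (A ∖ S) ∖ (Y ∪ S). Then x ∈ A and x ∉ S, Y, from which x ∈ S ∪ (A ∪ S).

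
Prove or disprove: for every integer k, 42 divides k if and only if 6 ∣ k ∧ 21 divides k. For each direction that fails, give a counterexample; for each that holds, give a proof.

Both directions hold.

Forward direction. If 42 ∣ k, write k = 42q. Since 42 = 7·6, k = 6·(7q), so 6 ∣ k; and since 42 = 2·21, k = 21·(2q), so 21 ∣ k.

Converse. Suppose 6 ∣ k and 21 ∣ k. Any common multiple of 6 and 21 is a multiple of their lcm; here lcm(6, 21) = 6·21/gcd(6, 21) = 126/3 = 42, so 42 ∣ k.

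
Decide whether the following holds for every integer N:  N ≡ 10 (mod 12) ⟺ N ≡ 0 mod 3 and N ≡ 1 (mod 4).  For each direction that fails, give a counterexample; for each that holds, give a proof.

(⟹) This fails: N = 10 gives 10 ≡ 10 (mod 12) but 10 ≡ 1 (mod 3), so the conjunction on the right does not hold.

(⟸) This fails: N = 9 satisfies both congruences on the right (9 ≡ 0 mod 3 and 9 ≡ 1 mod 4) yet 9 ≡ 9 (mod 12), not 10.

Both directions fail.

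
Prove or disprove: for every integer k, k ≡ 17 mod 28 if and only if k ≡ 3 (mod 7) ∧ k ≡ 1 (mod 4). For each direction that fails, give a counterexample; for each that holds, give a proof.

Converse. If k ≡ 3 (mod 7) and k ≡ 1 (mod 4), then by the Chinese remainder theorem k ≡ 17 (mod 28). This is exactly k ≡ 17 (mod 28).

Forward direction. Suppose k ≡ 17 (mod 28); write k = 28j + 17. Since 7 ∣ 28, reducing mod 7 gives k ≡ 17 ≡ 3 (mod 7); since 4 ∣ 28, reducing mod 4 gives k ≡ 17 ≡ 1 (mod 4).

Both implications hold.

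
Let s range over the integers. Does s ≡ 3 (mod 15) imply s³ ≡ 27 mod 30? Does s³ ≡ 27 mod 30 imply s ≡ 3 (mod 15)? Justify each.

The forward direction fails; the converse holds.

(⟹) This fails: take s = 18. Then 18 ≡ 3 (mod 15), but 18³ = 5832 ≡ 12 (mod 30), not 27.

(⟸) Conversely, the residues r modulo 30 with r³ ≡ 27 (mod 30) are exactly {3}, and each is ≡ 3 (mod 15).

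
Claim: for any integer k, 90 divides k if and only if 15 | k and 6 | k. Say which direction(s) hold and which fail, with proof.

Not equivalent: only (⇒) holds.

Converse. This fails: take k = 30. Both 15 ∣ 30 and 6 ∣ 30, yet 30 is not a multiple of 90 (since 30 = 0·90 + 30), so 90 ∤ 30.

Forward direction. If 90 ∣ k, write k = 90q. Since 90 = 6·15, k = 15·(6q), so 15 ∣ k; and since 90 = 15·6, k = 6·(15q), so 6 ∣ k.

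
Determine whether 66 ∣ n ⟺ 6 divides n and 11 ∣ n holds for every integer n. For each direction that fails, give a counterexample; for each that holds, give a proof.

(←) Suppose 6 ∣ n and 11 ∣ n. Any common multiple of 6 and 11 is a multiple of their lcm; here gcd(6, 11) = 1, so lcm(6, 11) = 6·11 = 66, so 66 ∣ n.

(→) If 66 ∣ n, write n = 66q. Since 66 = 11·6, n = 6·(11q), so 6 ∣ n; and since 66 = 6·11, n = 11·(6q), so 11 ∣ n.

Both directions hold.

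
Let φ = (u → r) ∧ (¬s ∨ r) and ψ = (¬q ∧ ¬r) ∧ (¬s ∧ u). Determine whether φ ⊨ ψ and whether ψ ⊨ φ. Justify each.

Neither implication holds.

Forward direction. This fails. Under u = F, s = F, q = F, r = F, the left side is true but the right side is false.

Converse. This fails. Under u = T, s = F, q = F, r = F, the left side is false but the right side is true.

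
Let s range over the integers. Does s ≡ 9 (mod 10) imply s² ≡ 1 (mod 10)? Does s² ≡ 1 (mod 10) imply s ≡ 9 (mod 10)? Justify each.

Only the forward implication holds.

Forward direction. Suppose s ≡ 9 (mod 10). Write s = 10j + 9. Then (10j + 9)² = 100j² + 180j + 81 = 10(10j² + 18j + 8) + 1, so s² ≡ 1 (mod 10).

Converse. This fails: take s = 1. Then 1² = 1 ≡ 1 (mod 10), yet 1 ≡ 1 (mod 10), not 9.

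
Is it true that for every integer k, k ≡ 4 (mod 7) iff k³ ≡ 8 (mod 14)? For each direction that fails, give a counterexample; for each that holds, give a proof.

Neither implication holds.

(⇒) This fails: take k = 11. Then 11 ≡ 4 (mod 7), but 11³ = 1331 ≡ 1 (mod 14), not 8.

(⇐) This fails: take k = 2. Then 2³ = 8 ≡ 8 (mod 14), yet 2 ≡ 2 (mod 7), not 4.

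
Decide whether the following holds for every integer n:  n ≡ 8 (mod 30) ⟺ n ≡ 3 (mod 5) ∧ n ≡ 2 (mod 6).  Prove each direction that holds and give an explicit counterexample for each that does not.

The biconditional holds.

(⟸) If n ≡ 3 (mod 5) and n ≡ 2 (mod 6), then by the Chinese remainder theorem n ≡ 8 (mod 30). This is exactly n ≡ 8 (mod 30).

(⟹) Suppose n ≡ 8 (mod 30); write n = 30j + 8. Since 5 ∣ 30, reducing mod 5 gives n ≡ 8 ≡ 3 (mod 5); since 6 ∣ 30, reducing mod 6 gives n ≡ 8 ≡ 2 (mod 6).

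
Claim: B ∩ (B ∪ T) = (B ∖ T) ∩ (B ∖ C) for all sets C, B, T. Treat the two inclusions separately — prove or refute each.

Only the reverse inclusion holds.

(⊆) This inclusion fails. Take C = {1}, B = {1}, T = ∅; then 1 ∈ B ∩ (B ∪ T) but 1 ∉ (B ∖ T) ∩ (B ∖ C).

(⊇) Let x ∈ (B ∖ T) ∩ (B ∖ C). Then x ∈ B and x ∉ C, T, from which x ∈ B ∩ (B ∪ T).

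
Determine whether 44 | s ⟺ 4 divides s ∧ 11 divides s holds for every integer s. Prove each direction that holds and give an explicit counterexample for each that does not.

[⇐] Suppose 4 ∣ s and 11 ∣ s. Any common multiple of 4 and 11 is a multiple of their lcm; here gcd(4, 11) = 1, so lcm(4, 11) = 4·11 = 44, so 44 ∣ s.

[⇒] If 44 ∣ s, write s = 44q. Since 44 = 11·4, s = 4·(11q), so 4 ∣ s; and since 44 = 4·11, s = 11·(4q), so 11 ∣ s.

Equivalent; both directions hold.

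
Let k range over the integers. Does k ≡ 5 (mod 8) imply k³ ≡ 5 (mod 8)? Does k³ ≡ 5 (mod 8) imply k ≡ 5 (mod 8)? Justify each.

[⇐] For the converse, argue contrapositively. If k ≢ 5 (mod 8), then k is congruent to one of 0, 1, 2, 3, 4, 6, 7 modulo 8, and these give k³ ≡ 0, 1, 0, 3, 0, 0, 7 respectively — never 5.

[⇒] Suppose k ≡ 5 (mod 8). Write k = 8j + 5. Then (8j + 5)³ = 512j³ + 960j² + 600j + 125 = 8(64j³ + 120j² + 75j + 15) + 5, so k³ ≡ 5 (mod 8).

Both directions hold; the statement is true.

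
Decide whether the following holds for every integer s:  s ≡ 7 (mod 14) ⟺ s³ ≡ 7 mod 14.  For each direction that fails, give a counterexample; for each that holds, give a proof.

Equivalent; both directions hold.

(⟸) Suppose s³ ≡ 7 (mod 14). The only residue r in {0, …, 13} with r³ ≡ 7 (mod 14) is r = 7, so s ≡ 7 (mod 14).

(⟹) Suppose s ≡ 7 (mod 14). Write s = 14j + 7. Then (14j + 7)³ = 2744j³ + 4116j² + 2058j + 343 = 14(196j³ + 294j² + 147j + 24) + 7, so s³ ≡ 7 (mod 14).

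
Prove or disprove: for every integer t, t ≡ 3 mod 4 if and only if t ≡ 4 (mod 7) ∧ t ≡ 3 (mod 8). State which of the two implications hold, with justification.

(⇒) This fails: t = 3 gives 3 ≡ 3 (mod 4) but 3 ≡ 3 (mod 7), so the conjunction on the right does not hold.

(⇐) Conversely, if t ≡ 4 (mod 7) and t ≡ 3 (mod 8), then by the Chinese remainder theorem t ≡ 11 (mod 56). Since 11 ≡ 3 (mod 4) and 4 ∣ 56, we get t ≡ 3 (mod 4).

Only the converse holds.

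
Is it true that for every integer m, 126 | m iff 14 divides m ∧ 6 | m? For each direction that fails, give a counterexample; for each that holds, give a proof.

(⇒) holds; (⇐) fails.

(⟹) If 126 ∣ m, write m = 126q. Since 126 = 9·14, m = 14·(9q), so 14 ∣ m; and since 126 = 21·6, m = 6·(21q), so 6 ∣ m.

(⟸) This fails: take m = 42. Both 14 ∣ 42 and 6 ∣ 42, yet 42 is not a multiple of 126 (since 42 = 0·126 + 42), so 126 ∤ 42.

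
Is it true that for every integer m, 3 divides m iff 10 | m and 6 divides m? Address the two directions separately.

Forward direction. This fails: take m = 3. Certainly 3 ∣ 3, but 10 ∤ 3.

Converse. Suppose 10 ∣ m and 6 ∣ m. Any common multiple of 10 and 6 is a multiple of their lcm; here lcm(10, 6) = 10·6/gcd(10, 6) = 60/2 = 30, so 30 ∣ m. Since 3 ∣ 30, it follows that 3 ∣ m.

Not equivalent: only (⇐) holds.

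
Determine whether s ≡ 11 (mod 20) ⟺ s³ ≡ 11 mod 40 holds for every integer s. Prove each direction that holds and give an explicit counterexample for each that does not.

The forward direction fails; the converse holds.

(⟹) This fails: take s = 31. Then 31 ≡ 11 (mod 20), but 31³ = 29791 ≡ 31 (mod 40), not 11.

(⟸) Conversely, the residues r modulo 40 with r³ ≡ 11 (mod 40) are exactly {11}, and each is ≡ 11 (mod 20).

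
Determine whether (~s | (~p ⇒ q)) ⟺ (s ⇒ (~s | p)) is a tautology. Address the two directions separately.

The forward direction fails; the converse holds.

(→) This fails. Under s = T, q = T, p = F, the left side is true but the right side is false.

(←) Assume the antecedent. If s is true, the antecedent forces (s = T, q = F, p = T) or (s = T, q = T, p = T), and ~s | (~p ⇒ q) holds there. If s is false, ~s | (~p ⇒ q) reduces to true regardless of the other variables. Either way ~s | (~p ⇒ q) holds.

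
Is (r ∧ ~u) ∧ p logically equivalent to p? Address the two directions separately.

Forward direction. Assume the antecedent. If u is true, the antecedent cannot hold. If u is false, the antecedent forces (u = F, p = T, r = T), and p holds there. Either way p holds.

Converse. This fails. Under u = F, p = T, r = F, the left side is false but the right side is true.

Only the forward direction holds.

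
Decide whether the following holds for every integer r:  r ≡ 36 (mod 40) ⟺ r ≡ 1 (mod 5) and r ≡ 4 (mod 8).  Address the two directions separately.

Both directions hold; the statement is true.

[⇐] If r ≡ 1 (mod 5) and r ≡ 4 (mod 8), then by the Chinese remainder theorem r ≡ 36 (mod 40). This is exactly r ≡ 36 (mod 40).

[⇒] Suppose r ≡ 36 (mod 40); write r = 40j + 36. Since 5 ∣ 40, reducing mod 5 gives r ≡ 36 ≡ 1 (mod 5); since 8 ∣ 40, reducing mod 8 gives r ≡ 36 ≡ 4 (mod 8).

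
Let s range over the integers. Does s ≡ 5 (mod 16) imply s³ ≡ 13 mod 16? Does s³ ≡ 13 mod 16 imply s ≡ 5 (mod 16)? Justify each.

(⇒) Suppose s ≡ 5 (mod 16). Write s = 16j + 5. Then (16j + 5)³ = 4096j³ + 3840j² + 1200j + 125 = 16(256j³ + 240j² + 75j + 7) + 13, so s³ ≡ 13 (mod 16).

(⇐) Conversely, suppose s³ ≡ 13 (mod 16). The only residue r in {0, …, 15} with r³ ≡ 13 (mod 16) is r = 5, so s ≡ 5 (mod 16).

Both implications hold.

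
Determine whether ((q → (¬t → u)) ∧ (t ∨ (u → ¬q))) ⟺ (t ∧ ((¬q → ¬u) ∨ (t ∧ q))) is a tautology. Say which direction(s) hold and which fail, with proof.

[⇒] This fails. Under u = F, t = F, q = F, the left side is true but the right side is false.

[⇐] Assume the antecedent. If u is true, the antecedent forces (u = T, t = T, q = T), and the consequent holds there. If u is false, the antecedent forces (u = F, t = T, q = F) or (u = F, t = T, q = T), and the consequent holds there. Either way the consequent holds.

The forward direction fails; the converse holds.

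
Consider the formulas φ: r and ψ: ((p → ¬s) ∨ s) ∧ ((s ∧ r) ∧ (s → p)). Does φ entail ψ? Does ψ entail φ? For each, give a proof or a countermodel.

(⟹) This fails. Under r = T, p = F, s = F, the left side is true but the right side is false.

(⟸) Assume the antecedent. If r is true, r reduces to true regardless of the other variables. If r is false, the antecedent cannot hold. Either way r holds.

Only the reverse direction holds.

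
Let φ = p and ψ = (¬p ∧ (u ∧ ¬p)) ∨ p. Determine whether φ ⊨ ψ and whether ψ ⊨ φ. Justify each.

(⇒) Assume the antecedent. If u is true, (¬p ∧ (u ∧ ¬p)) ∨ p reduces to true regardless of the other variables. If u is false, the antecedent forces (u = F, p = T), and (¬p ∧ (u ∧ ¬p)) ∨ p holds there. Either way (¬p ∧ (u ∧ ¬p)) ∨ p holds.

(⇐) This fails. Under u = T, p = F, the left side is false but the right side is true.

The forward direction holds; the converse fails.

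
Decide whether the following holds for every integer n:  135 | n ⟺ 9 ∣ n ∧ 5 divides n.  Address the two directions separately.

(⇒) holds; (⇐) fails.

[⇒] If 135 ∣ n, write n = 135q. Since 135 = 15·9, n = 9·(15q), so 9 ∣ n; and since 135 = 27·5, n = 5·(27q), so 5 ∣ n.

[⇐] This fails: take n = 45. Both 9 ∣ 45 and 5 ∣ 45, yet 45 is not a multiple of 135 (since 45 = 0·135 + 45), so 135 ∤ 45.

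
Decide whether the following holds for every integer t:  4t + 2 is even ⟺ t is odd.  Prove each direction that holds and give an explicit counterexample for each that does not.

[⇐] Suppose t is odd. Since 4 is even, 4t is even for every t, so 4t + 2 has the same parity as 2, which is even. Hence 4t + 2 is even.

[⇒] This fails: take t = 6. Then 4t + 2 = 26, which is even, yet t = 6 is even, not odd.

(⇒) fails; (⇐) holds.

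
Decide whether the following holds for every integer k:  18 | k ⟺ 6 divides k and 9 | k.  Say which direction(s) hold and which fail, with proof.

Both implications hold.

(→) If 18 ∣ k, write k = 18q. Since 18 = 3·6, k = 6·(3q), so 6 ∣ k; and since 18 = 2·9, k = 9·(2q), so 9 ∣ k.

(←) Suppose 6 ∣ k and 9 ∣ k. Any common multiple of 6 and 9 is a multiple of their lcm; here lcm(6, 9) = 6·9/gcd(6, 9) = 54/3 = 18, so 18 ∣ k.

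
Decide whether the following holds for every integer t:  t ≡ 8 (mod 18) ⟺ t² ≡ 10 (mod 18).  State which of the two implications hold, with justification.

(⟹) Suppose t ≡ 8 (mod 18). Write t = 18j + 8. Then (18j + 8)² = 324j² + 288j + 64 = 18(18j² + 16j + 3) + 10, so t² ≡ 10 (mod 18).

(⟸) This fails: take t = 10. Then 10² = 100 ≡ 10 (mod 18), yet 10 ≡ 10 (mod 18), not 8.

The forward direction holds; the converse fails.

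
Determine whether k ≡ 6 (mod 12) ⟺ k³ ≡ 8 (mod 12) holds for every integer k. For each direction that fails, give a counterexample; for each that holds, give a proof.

(⟹) This fails: take k = 6. Then 6 ≡ 6 (mod 12), but 6³ = 216 ≡ 0 (mod 12), not 8.

(⟸) This fails: take k = 2. Then 2³ = 8 ≡ 8 (mod 12), yet 2 ≡ 2 (mod 12), not 6.

Neither direction holds.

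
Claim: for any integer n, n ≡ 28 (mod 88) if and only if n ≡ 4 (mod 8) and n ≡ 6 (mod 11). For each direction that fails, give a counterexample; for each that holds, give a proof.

Both directions hold.

[⇒] Suppose n ≡ 28 (mod 88); write n = 88j + 28. Since 8 ∣ 88, reducing mod 8 gives n ≡ 28 ≡ 4 (mod 8); since 11 ∣ 88, reducing mod 11 gives n ≡ 28 ≡ 6 (mod 11).

[⇐] Conversely, if n ≡ 4 (mod 8) and n ≡ 6 (mod 11), then by the Chinese remainder theorem n ≡ 28 (mod 88). This is exactly n ≡ 28 (mod 88).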